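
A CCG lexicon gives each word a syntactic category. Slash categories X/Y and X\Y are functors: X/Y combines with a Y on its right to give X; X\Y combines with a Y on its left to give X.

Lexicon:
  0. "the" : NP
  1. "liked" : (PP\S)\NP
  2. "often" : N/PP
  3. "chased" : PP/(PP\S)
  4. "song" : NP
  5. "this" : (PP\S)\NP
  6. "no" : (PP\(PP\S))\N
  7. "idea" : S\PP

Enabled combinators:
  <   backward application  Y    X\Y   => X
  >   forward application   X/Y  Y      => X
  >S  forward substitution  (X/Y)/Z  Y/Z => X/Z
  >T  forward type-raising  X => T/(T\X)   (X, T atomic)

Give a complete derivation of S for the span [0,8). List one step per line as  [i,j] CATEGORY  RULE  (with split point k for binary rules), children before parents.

[0,1] NP  lex  "the"
[1,2] (PP\S)\NP  lex  "liked"
[0,2] PP\S  <  k=1
[2,3] N/PP  lex  "often"
[3,4] PP/(PP\S)  lex  "chased"
[4,5] NP  lex  "song"
[5,6] (PP\S)\NP  lex  "this"
[4,6] PP\S  <  k=5
[3,6] PP  >  k=4
[2,6] N  >  k=3
[6,7] (PP\(PP\S))\N  lex  "no"
[2,7] PP\(PP\S)  <  k=6
[0,7] PP  <  k=2
[7,8] S\PP  lex  "idea"
[0,8] S  <  k=7

[0,8] S   <
  [0,7] PP   <
    [0,2] PP\S   <
      [0,1] "the" : NP
      [1,2] "liked" : (PP\S)\NP
    [2,7] PP\(PP\S)   <
      [2,6] N   >
        [2,3] "often" : N/PP
        [3,6] PP   >
          [3,4] "chased" : PP/(PP\S)
          [4,6] PP\S   <
            [4,5] "song" : NP
            [5,6] "this" : (PP\S)\NP
      [6,7] "no" : (PP\(PP\S))\N
  [7,8] "idea" : S\PP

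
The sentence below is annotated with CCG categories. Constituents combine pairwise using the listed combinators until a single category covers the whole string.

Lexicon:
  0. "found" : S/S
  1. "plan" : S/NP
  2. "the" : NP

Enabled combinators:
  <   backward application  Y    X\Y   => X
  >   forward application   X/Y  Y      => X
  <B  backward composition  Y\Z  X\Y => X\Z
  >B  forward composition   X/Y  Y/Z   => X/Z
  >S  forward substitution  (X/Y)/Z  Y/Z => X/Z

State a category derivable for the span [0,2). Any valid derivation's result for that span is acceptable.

S/NP

[0,3] S   >
  [0,2] S/NP   >B
    [0,1] "found" : S/S
    [1,2] "plan" : S/NP
  [2,3] "the" : NP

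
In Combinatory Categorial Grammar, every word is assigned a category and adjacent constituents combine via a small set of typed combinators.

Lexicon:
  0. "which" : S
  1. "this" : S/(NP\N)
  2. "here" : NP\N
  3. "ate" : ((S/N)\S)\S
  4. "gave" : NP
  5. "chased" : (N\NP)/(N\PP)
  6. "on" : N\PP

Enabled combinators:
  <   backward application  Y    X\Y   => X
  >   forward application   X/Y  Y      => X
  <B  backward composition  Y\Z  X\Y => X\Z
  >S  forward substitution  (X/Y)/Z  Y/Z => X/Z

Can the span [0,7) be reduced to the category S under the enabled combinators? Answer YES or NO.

[0,7] S   >
  [0,4] S/N   <
    [0,1] "which" : S
    [1,4] (S/N)\S   <
      [1,3] S   >
        [1,2] "this" : S/(NP\N)
        [2,3] "here" : NP\N
      [3,4] "ate" : ((S/N)\S)\S
  [4,7] N   <
    [4,5] "gave" : NP
    [5,7] N\NP   >
      [5,6] "chased" : (N\NP)/(N\PP)
      [6,7] "on" : N\PP

YES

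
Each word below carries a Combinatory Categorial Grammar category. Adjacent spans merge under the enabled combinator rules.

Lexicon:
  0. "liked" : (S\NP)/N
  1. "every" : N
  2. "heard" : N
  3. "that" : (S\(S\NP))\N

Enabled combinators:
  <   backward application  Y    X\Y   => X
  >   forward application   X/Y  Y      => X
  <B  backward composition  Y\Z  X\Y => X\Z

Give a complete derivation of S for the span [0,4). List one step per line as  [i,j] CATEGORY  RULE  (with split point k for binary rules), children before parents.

[0,4] S   <
  [0,2] S\NP   >
    [0,1] "liked" : (S\NP)/N
    [1,2] "every" : N
  [2,4] S\(S\NP)   <
    [2,3] "heard" : N
    [3,4] "that" : (S\(S\NP))\N

[0,1] (S\NP)/N  lex  "liked"
[1,2] N  lex  "every"
[0,2] S\NP  >  k=1
[2,3] N  lex  "heard"
[3,4] (S\(S\NP))\N  lex  "that"
[2,4] S\(S\NP)  <  k=3
[0,4] S  <  k=2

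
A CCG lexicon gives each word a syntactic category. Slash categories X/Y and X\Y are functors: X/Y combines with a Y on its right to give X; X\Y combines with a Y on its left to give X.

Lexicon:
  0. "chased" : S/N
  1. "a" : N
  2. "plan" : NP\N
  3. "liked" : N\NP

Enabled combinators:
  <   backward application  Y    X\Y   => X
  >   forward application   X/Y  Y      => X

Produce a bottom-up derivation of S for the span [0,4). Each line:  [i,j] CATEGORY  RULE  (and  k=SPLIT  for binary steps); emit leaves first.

[0,1] S/N  lex  "chased"
[1,2] N  lex  "a"
[2,3] NP\N  lex  "plan"
[1,3] NP  <  k=2
[3,4] N\NP  lex  "liked"
[1,4] N  <  k=3
[0,4] S  >  k=1

[0,4] S   >
  [0,1] "chased" : S/N
  [1,4] N   <
    [1,3] NP   <
      [1,2] "a" : N
      [2,3] "plan" : NP\N
    [3,4] "liked" : N\NP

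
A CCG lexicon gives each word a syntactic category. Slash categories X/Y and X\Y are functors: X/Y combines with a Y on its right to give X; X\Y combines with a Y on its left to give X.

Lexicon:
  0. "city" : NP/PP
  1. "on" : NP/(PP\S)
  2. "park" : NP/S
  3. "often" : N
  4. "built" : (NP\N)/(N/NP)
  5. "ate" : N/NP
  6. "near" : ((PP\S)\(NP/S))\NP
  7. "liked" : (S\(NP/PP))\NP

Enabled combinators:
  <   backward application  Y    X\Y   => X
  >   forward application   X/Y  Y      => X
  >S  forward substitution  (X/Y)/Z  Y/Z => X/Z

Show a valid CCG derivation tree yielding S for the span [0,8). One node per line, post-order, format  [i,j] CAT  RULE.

[0,8] S   <
  [0,1] "city" : NP/PP
  [1,8] S\(NP/PP)   <
    [1,7] NP   >
      [1,2] "on" : NP/(PP\S)
      [2,7] PP\S   <
        [2,3] "park" : NP/S
        [3,7] (PP\S)\(NP/S)   <
          [3,6] NP   <
            [3,4] "often" : N
            [4,6] NP\N   >
              [4,5] "built" : (NP\N)/(N/NP)
              [5,6] "ate" : N/NP
          [6,7] "near" : ((PP\S)\(NP/S))\NP
    [7,8] "liked" : (S\(NP/PP))\NP

[0,1] NP/PP  lex  "city"
[1,2] NP/(PP\S)  lex  "on"
[2,3] NP/S  lex  "park"
[3,4] N  lex  "often"
[4,5] (NP\N)/(N/NP)  lex  "built"
[5,6] N/NP  lex  "ate"
[4,6] NP\N  >  k=5
[3,6] NP  <  k=4
[6,7] ((PP\S)\(NP/S))\NP  lex  "near"
[3,7] (PP\S)\(NP/S)  <  k=6
[2,7] PP\S  <  k=3
[1,7] NP  >  k=2
[7,8] (S\(NP/PP))\NP  lex  "liked"
[1,8] S\(NP/PP)  <  k=7
[0,8] S  <  k=1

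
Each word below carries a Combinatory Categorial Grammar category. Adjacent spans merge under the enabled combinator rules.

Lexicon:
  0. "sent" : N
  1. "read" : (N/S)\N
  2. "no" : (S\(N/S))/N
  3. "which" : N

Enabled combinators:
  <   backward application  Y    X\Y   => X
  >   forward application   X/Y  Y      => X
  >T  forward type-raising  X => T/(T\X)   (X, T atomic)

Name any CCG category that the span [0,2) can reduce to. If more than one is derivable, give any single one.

N/S

[0,4] S   <
  [0,2] N/S   <
    [0,1] "sent" : N
    [1,2] "read" : (N/S)\N
  [2,4] S\(N/S)   >
    [2,3] "no" : (S\(N/S))/N
    [3,4] "which" : N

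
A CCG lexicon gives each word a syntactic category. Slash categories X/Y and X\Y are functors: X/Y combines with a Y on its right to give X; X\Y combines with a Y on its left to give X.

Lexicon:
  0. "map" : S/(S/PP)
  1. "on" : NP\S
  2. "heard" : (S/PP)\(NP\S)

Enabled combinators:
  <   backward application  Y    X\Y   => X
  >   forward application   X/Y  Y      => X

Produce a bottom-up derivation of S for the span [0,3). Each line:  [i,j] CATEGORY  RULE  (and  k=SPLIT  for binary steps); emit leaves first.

[0,3] S   >
  [0,1] "map" : S/(S/PP)
  [1,3] S/PP   <
    [1,2] "on" : NP\S
    [2,3] "heard" : (S/PP)\(NP\S)

[0,1] S/(S/PP)  lex  "map"
[1,2] NP\S  lex  "on"
[2,3] (S/PP)\(NP\S)  lex  "heard"
[1,3] S/PP  <  k=2
[0,3] S  >  k=1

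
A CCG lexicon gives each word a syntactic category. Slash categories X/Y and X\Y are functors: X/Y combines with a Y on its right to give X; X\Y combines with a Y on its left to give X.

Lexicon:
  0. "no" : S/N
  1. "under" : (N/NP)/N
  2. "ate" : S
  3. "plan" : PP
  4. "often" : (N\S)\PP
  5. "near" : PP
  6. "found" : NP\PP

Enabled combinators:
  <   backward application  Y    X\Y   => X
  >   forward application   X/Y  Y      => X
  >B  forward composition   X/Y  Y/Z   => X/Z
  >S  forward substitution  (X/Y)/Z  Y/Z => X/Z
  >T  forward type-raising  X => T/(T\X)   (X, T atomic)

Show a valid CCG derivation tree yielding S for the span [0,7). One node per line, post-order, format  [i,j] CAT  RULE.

[0,7] S   >
  [0,5] S/NP   >B
    [0,1] "no" : S/N
    [1,5] N/NP   >
      [1,2] "under" : (N/NP)/N
      [2,5] N   >
        [2,3] N/(N\S)   >T
          [2,3] "ate" : S
        [3,5] N\S   <
          [3,4] "plan" : PP
          [4,5] "often" : (N\S)\PP
  [5,7] NP   <
    [5,6] "near" : PP
    [6,7] "found" : NP\PP

[0,1] S/N  lex  "no"
[1,2] (N/NP)/N  lex  "under"
[2,3] S  lex  "ate"
[2,3] N/(N\S)  >T
[3,4] PP  lex  "plan"
[4,5] (N\S)\PP  lex  "often"
[3,5] N\S  <  k=4
[2,5] N  >  k=3
[1,5] N/NP  >  k=2
[0,5] S/NP  >B  k=1
[5,6] PP  lex  "near"
[6,7] NP\PP  lex  "found"
[5,7] NP  <  k=6
[0,7] S  >  k=5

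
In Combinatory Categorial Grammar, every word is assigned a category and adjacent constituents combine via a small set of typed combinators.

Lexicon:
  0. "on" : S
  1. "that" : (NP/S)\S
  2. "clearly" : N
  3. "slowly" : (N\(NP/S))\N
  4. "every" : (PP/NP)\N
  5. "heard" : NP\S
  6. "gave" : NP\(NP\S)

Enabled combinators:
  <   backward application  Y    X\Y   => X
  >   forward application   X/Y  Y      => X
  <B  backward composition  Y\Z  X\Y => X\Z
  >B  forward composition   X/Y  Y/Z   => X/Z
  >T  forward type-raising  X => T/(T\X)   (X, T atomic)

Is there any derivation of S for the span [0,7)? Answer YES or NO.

NO

S (NP/S)\S N (N\(NP/S))\N (PP/NP)\N NP\S NP\(NP\S)
CKY chart[0,7] = {N/(N\PP), NP/(NP\PP), PP, PP/(NP\NP), PP/(PP\PP), S/(S\PP)}; S ∉ chart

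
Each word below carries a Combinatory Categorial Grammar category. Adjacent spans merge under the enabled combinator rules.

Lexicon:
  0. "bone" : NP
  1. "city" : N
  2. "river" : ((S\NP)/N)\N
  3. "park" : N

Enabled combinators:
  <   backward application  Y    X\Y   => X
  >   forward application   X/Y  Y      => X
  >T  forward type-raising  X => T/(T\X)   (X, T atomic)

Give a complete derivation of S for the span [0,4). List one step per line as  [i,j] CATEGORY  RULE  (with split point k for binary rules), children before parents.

[0,1] NP  lex  "bone"
[1,2] N  lex  "city"
[2,3] ((S\NP)/N)\N  lex  "river"
[1,3] (S\NP)/N  <  k=2
[3,4] N  lex  "park"
[1,4] S\NP  >  k=3
[0,4] S  <  k=1

[0,4] S   <
  [0,1] "bone" : NP
  [1,4] S\NP   >
    [1,3] (S\NP)/N   <
      [1,2] "city" : N
      [2,3] "river" : ((S\NP)/N)\N
    [3,4] "park" : N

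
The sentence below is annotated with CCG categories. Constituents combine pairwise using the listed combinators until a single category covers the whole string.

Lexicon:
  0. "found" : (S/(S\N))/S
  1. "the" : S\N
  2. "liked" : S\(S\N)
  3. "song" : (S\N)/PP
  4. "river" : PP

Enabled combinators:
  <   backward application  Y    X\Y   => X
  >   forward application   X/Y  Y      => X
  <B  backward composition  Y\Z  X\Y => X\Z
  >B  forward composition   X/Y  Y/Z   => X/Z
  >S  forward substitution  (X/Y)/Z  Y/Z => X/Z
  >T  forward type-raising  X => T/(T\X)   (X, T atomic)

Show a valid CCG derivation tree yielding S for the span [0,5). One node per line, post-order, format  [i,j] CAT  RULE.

[0,1] (S/(S\N))/S  lex  "found"
[1,2] S\N  lex  "the"
[2,3] S\(S\N)  lex  "liked"
[1,3] S  <  k=2
[0,3] S/(S\N)  >  k=1
[3,4] (S\N)/PP  lex  "song"
[4,5] PP  lex  "river"
[3,5] S\N  >  k=4
[0,5] S  >  k=3

[0,5] S   >
  [0,3] S/(S\N)   >
    [0,1] "found" : (S/(S\N))/S
    [1,3] S   <
      [1,2] "the" : S\N
      [2,3] "liked" : S\(S\N)
  [3,5] S\N   >
    [3,4] "song" : (S\N)/PP
    [4,5] "river" : PP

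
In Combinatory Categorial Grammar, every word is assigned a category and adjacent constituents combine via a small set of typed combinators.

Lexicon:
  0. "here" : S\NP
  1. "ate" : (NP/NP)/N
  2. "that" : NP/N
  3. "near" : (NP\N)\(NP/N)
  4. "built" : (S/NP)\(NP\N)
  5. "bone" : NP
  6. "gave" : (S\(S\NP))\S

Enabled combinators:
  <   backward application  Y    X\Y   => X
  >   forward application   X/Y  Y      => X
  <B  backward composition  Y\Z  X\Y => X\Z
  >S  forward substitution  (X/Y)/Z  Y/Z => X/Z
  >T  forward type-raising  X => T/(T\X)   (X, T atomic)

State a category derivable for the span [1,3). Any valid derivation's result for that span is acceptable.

[0,7] S   <
  [0,1] "here" : S\NP
  [1,7] S\(S\NP)   <
    [1,6] S   >
      [1,5] S/NP   <
        [1,4] NP\N   <
          [1,3] NP/N   >S
            [1,2] "ate" : (NP/NP)/N
            [2,3] "that" : NP/N
          [3,4] "near" : (NP\N)\(NP/N)
        [4,5] "built" : (S/NP)\(NP\N)
      [5,6] "bone" : NP
    [6,7] "gave" : (S\(S\NP))\S

NP/N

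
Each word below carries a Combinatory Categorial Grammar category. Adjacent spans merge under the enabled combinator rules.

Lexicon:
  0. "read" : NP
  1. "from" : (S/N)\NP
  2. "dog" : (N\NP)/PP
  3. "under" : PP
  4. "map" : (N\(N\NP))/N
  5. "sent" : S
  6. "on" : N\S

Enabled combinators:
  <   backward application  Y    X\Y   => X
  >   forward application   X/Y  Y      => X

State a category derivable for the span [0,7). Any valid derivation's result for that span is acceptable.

S

[0,7] S   >
  [0,2] S/N   <
    [0,1] "read" : NP
    [1,2] "from" : (S/N)\NP
  [2,7] N   <
    [2,4] N\NP   >
      [2,3] "dog" : (N\NP)/PP
      [3,4] "under" : PP
    [4,7] N\(N\NP)   >
      [4,5] "map" : (N\(N\NP))/N
      [5,7] N   <
        [5,6] "sent" : S
        [6,7] "on" : N\S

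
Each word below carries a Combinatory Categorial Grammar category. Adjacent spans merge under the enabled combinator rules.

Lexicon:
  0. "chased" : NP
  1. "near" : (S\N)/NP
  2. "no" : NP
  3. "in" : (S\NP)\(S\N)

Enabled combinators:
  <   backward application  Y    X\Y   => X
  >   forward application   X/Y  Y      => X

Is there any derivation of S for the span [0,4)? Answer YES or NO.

[0,4] S   <
  [0,1] "chased" : NP
  [1,4] S\NP   <
    [1,3] S\N   >
      [1,2] "near" : (S\N)/NP
      [2,3] "no" : NP
    [3,4] "in" : (S\NP)\(S\N)

YES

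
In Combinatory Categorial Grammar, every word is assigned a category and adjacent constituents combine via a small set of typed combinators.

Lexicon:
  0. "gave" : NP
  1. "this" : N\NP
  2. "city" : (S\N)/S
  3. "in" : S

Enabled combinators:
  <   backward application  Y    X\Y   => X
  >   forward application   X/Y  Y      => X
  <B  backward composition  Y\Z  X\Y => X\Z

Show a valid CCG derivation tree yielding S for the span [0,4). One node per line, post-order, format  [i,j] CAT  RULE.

[0,4] S   <
  [0,1] "gave" : NP
  [1,4] S\NP   <B
    [1,2] "this" : N\NP
    [2,4] S\N   >
      [2,3] "city" : (S\N)/S
      [3,4] "in" : S

[0,1] NP  lex  "gave"
[1,2] N\NP  lex  "this"
[2,3] (S\N)/S  lex  "city"
[3,4] S  lex  "in"
[2,4] S\N  >  k=3
[1,4] S\NP  <B  k=2
[0,4] S  <  k=1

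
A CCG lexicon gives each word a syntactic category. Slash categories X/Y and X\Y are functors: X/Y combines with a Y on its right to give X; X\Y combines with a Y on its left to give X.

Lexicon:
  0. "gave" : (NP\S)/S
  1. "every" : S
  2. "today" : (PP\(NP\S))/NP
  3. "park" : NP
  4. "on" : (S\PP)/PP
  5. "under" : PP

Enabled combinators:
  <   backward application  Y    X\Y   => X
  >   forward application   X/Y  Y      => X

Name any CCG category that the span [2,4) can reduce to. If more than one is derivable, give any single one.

[0,6] S   <
  [0,4] PP   <
    [0,2] NP\S   >
      [0,1] "gave" : (NP\S)/S
      [1,2] "every" : S
    [2,4] PP\(NP\S)   >
      [2,3] "today" : (PP\(NP\S))/NP
      [3,4] "park" : NP
  [4,6] S\PP   >
    [4,5] "on" : (S\PP)/PP
    [5,6] "under" : PP

PP\(NP\S)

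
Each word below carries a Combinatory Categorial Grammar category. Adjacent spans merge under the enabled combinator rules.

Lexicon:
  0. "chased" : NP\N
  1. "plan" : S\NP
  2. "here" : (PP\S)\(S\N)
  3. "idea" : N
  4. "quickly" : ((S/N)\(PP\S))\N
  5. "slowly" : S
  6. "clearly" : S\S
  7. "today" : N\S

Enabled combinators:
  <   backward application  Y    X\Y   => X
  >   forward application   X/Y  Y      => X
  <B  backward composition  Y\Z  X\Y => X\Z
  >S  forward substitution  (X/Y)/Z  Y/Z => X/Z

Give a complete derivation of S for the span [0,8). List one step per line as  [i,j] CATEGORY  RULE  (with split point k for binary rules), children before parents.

[0,8] S   >
  [0,5] S/N   <
    [0,3] PP\S   <
      [0,2] S\N   <B
        [0,1] "chased" : NP\N
        [1,2] "plan" : S\NP
      [2,3] "here" : (PP\S)\(S\N)
    [3,5] (S/N)\(PP\S)   <
      [3,4] "idea" : N
      [4,5] "quickly" : ((S/N)\(PP\S))\N
  [5,8] N   <
    [5,6] "slowly" : S
    [6,8] N\S   <B
      [6,7] "clearly" : S\S
      [7,8] "today" : N\S

[0,1] NP\N  lex  "chased"
[1,2] S\NP  lex  "plan"
[0,2] S\N  <B  k=1
[2,3] (PP\S)\(S\N)  lex  "here"
[0,3] PP\S  <  k=2
[3,4] N  lex  "idea"
[4,5] ((S/N)\(PP\S))\N  lex  "quickly"
[3,5] (S/N)\(PP\S)  <  k=4
[0,5] S/N  <  k=3
[5,6] S  lex  "slowly"
[6,7] S\S  lex  "clearly"
[7,8] N\S  lex  "today"
[6,8] N\S  <B  k=7
[5,8] N  <  k=6
[0,8] S  >  k=5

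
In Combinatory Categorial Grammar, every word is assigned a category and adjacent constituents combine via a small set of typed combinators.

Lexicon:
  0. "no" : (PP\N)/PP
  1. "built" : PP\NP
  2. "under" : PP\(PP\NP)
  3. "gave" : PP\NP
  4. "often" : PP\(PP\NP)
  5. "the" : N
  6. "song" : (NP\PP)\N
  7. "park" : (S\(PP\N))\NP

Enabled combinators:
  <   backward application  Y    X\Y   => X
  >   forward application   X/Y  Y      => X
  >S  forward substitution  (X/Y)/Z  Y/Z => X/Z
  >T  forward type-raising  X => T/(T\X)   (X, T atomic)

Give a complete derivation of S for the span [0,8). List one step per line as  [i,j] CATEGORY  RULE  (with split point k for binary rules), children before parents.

[0,8] S   <
  [0,3] PP\N   >
    [0,1] "no" : (PP\N)/PP
    [1,3] PP   <
      [1,2] "built" : PP\NP
      [2,3] "under" : PP\(PP\NP)
  [3,8] S\(PP\N)   <
    [3,7] NP   <
      [3,5] PP   <
        [3,4] "gave" : PP\NP
        [4,5] "often" : PP\(PP\NP)
      [5,7] NP\PP   <
        [5,6] "the" : N
        [6,7] "song" : (NP\PP)\N
    [7,8] "park" : (S\(PP\N))\NP

[0,1] (PP\N)/PP  lex  "no"
[1,2] PP\NP  lex  "built"
[2,3] PP\(PP\NP)  lex  "under"
[1,3] PP  <  k=2
[0,3] PP\N  >  k=1
[3,4] PP\NP  lex  "gave"
[4,5] PP\(PP\NP)  lex  "often"
[3,5] PP  <  k=4
[5,6] N  lex  "the"
[6,7] (NP\PP)\N  lex  "song"
[5,7] NP\PP  <  k=6
[3,7] NP  <  k=5
[7,8] (S\(PP\N))\NP  lex  "park"
[3,8] S\(PP\N)  <  k=7
[0,8] S  <  k=3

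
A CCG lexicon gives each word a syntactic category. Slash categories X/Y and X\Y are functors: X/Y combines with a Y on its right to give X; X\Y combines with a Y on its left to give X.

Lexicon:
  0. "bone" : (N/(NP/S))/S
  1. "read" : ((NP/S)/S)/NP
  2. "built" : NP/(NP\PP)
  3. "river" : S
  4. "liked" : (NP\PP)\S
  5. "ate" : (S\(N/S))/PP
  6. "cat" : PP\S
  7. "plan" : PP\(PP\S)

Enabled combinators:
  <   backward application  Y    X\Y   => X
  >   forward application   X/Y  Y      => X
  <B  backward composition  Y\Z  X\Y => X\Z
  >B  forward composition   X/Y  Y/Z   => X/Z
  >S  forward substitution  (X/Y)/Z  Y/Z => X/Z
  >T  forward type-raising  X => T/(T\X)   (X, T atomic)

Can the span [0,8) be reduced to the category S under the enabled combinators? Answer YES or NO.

YES

[0,8] S   <
  [0,5] N/S   >S
    [0,1] "bone" : (N/(NP/S))/S
    [1,5] (NP/S)/S   >
      [1,2] "read" : ((NP/S)/S)/NP
      [2,5] NP   >
        [2,3] "built" : NP/(NP\PP)
        [3,5] NP\PP   <
          [3,4] "river" : S
          [4,5] "liked" : (NP\PP)\S
  [5,8] S\(N/S)   >
    [5,6] "ate" : (S\(N/S))/PP
    [6,8] PP   <
      [6,7] "cat" : PP\S
      [7,8] "plan" : PP\(PP\S)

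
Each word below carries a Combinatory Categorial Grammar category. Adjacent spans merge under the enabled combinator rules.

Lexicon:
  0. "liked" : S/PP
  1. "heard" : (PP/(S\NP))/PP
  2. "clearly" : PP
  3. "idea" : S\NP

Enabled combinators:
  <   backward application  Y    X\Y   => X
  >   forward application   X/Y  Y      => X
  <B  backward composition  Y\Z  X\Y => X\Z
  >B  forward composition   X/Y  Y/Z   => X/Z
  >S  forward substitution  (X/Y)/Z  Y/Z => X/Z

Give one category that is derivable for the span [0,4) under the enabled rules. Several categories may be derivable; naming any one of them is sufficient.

[0,4] S   >
  [0,1] "liked" : S/PP
  [1,4] PP   >
    [1,3] PP/(S\NP)   >
      [1,2] "heard" : (PP/(S\NP))/PP
      [2,3] "clearly" : PP
    [3,4] "idea" : S\NP

S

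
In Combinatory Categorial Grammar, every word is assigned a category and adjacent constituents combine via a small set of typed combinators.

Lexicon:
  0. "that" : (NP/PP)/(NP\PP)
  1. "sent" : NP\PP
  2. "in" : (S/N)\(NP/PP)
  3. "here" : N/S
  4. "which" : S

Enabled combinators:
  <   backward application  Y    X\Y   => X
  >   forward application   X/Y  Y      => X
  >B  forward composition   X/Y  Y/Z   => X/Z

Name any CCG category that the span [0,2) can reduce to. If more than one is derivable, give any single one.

[0,5] S   >
  [0,3] S/N   <
    [0,2] NP/PP   >
      [0,1] "that" : (NP/PP)/(NP\PP)
      [1,2] "sent" : NP\PP
    [2,3] "in" : (S/N)\(NP/PP)
  [3,5] N   >
    [3,4] "here" : N/S
    [4,5] "which" : S

NP/PP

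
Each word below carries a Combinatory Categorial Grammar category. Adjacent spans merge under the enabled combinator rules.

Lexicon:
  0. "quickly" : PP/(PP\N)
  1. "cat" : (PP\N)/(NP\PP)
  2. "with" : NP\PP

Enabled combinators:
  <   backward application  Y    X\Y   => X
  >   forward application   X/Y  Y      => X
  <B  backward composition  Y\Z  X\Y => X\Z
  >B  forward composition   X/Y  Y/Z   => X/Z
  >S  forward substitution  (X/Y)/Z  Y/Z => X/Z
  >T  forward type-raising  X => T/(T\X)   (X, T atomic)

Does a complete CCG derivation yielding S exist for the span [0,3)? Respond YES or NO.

NO

PP/(PP\N) (PP\N)/(NP\PP) NP\PP
CKY chart[0,3] = {N/(N\PP), NP/(NP\PP), PP, PP/(PP\PP), S/(S\PP)}; S ∉ chart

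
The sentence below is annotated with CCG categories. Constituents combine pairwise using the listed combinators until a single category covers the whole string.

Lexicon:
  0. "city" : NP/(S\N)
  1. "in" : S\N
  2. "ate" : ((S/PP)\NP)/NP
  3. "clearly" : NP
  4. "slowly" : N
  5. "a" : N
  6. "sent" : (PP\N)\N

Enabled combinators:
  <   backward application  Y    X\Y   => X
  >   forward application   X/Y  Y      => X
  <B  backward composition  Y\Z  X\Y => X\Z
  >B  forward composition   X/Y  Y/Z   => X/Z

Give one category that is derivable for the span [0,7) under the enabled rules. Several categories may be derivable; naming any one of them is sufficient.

[0,7] S   >
  [0,4] S/PP   <
    [0,2] NP   >
      [0,1] "city" : NP/(S\N)
      [1,2] "in" : S\N
    [2,4] (S/PP)\NP   >
      [2,3] "ate" : ((S/PP)\NP)/NP
      [3,4] "clearly" : NP
  [4,7] PP   <
    [4,5] "slowly" : N
    [5,7] PP\N   <
      [5,6] "a" : N
      [6,7] "sent" : (PP\N)\N

S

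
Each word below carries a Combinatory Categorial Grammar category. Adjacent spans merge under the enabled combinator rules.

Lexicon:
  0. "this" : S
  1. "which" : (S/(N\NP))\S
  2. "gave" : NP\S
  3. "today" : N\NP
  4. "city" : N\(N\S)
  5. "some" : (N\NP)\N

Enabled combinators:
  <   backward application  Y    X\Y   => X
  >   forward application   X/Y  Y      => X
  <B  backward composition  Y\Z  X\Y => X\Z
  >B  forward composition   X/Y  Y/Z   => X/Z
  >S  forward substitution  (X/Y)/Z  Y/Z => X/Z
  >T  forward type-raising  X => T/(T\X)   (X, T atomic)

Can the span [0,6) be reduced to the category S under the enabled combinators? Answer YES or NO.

[0,6] S   >
  [0,2] S/(N\NP)   <
    [0,1] "this" : S
    [1,2] "which" : (S/(N\NP))\S
  [2,6] N\NP   <
    [2,5] N   <
      [2,4] N\S   <B
        [2,3] "gave" : NP\S
        [3,4] "today" : N\NP
      [4,5] "city" : N\(N\S)
    [5,6] "some" : (N\NP)\N

YES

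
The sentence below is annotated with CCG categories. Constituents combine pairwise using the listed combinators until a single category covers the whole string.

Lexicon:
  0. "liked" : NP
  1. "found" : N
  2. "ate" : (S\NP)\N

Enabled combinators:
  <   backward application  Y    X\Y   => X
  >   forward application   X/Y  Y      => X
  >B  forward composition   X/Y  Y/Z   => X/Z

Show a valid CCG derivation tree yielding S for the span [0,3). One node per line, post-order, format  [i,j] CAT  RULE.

[0,1] NP  lex  "liked"
[1,2] N  lex  "found"
[2,3] (S\NP)\N  lex  "ate"
[1,3] S\NP  <  k=2
[0,3] S  <  k=1

[0,3] S   <
  [0,1] "liked" : NP
  [1,3] S\NP   <
    [1,2] "found" : N
    [2,3] "ate" : (S\NP)\N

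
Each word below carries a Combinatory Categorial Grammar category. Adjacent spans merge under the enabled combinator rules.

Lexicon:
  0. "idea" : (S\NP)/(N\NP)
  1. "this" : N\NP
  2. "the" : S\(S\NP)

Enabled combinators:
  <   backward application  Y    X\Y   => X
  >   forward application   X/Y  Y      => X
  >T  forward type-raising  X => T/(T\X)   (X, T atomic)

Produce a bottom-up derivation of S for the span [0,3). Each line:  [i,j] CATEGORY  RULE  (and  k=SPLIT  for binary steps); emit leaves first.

[0,1] (S\NP)/(N\NP)  lex  "idea"
[1,2] N\NP  lex  "this"
[0,2] S\NP  >  k=1
[2,3] S\(S\NP)  lex  "the"
[0,3] S  <  k=2

[0,3] S   <
  [0,2] S\NP   >
    [0,1] "idea" : (S\NP)/(N\NP)
    [1,2] "this" : N\NP
  [2,3] "the" : S\(S\NP)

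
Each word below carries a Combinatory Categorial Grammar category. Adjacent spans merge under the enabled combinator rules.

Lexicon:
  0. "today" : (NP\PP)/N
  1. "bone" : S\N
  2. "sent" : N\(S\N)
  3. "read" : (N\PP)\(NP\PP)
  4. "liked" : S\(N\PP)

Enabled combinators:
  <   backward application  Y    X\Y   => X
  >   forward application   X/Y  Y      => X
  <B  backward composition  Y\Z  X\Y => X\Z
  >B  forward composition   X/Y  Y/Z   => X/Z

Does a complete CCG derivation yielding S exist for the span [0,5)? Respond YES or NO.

YES

[0,5] S   <
  [0,4] N\PP   <
    [0,3] NP\PP   >
      [0,1] "today" : (NP\PP)/N
      [1,3] N   <
        [1,2] "bone" : S\N
        [2,3] "sent" : N\(S\N)
    [3,4] "read" : (N\PP)\(NP\PP)
  [4,5] "liked" : S\(N\PP)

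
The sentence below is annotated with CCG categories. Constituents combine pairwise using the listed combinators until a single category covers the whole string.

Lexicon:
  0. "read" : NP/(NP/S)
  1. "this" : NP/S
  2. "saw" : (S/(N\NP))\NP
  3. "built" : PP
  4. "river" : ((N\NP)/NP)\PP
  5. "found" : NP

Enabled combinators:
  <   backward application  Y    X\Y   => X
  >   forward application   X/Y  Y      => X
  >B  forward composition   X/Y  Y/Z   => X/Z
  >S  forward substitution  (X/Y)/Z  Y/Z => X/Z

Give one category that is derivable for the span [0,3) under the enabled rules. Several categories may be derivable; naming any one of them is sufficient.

[0,6] S   >
  [0,3] S/(N\NP)   <
    [0,2] NP   >
      [0,1] "read" : NP/(NP/S)
      [1,2] "this" : NP/S
    [2,3] "saw" : (S/(N\NP))\NP
  [3,6] N\NP   >
    [3,5] (N\NP)/NP   <
      [3,4] "built" : PP
      [4,5] "river" : ((N\NP)/NP)\PP
    [5,6] "found" : NP

S/(N\NP)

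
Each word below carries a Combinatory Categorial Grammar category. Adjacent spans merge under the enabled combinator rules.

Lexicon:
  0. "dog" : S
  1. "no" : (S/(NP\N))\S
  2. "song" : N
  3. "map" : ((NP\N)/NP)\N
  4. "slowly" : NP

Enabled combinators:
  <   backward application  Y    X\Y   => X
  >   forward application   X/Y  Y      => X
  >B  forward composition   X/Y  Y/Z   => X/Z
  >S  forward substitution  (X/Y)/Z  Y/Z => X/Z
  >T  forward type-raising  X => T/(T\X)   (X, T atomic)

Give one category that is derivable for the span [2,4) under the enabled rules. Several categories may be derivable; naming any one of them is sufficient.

(NP\N)/NP

[0,5] S   >
  [0,2] S/(NP\N)   <
    [0,1] "dog" : S
    [1,2] "no" : (S/(NP\N))\S
  [2,5] NP\N   >
    [2,4] (NP\N)/NP   <
      [2,3] "song" : N
      [3,4] "map" : ((NP\N)/NP)\N
    [4,5] "slowly" : NP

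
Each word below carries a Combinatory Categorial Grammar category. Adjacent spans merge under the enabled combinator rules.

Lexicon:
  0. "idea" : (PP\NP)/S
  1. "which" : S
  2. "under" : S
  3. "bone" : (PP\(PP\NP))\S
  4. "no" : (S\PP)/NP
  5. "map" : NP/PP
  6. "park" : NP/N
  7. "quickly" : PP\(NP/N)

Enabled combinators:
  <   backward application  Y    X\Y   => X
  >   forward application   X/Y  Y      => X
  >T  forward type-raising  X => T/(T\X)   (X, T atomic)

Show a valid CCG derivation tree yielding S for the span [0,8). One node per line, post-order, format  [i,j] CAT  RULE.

[0,8] S   <
  [0,4] PP   <
    [0,2] PP\NP   >
      [0,1] "idea" : (PP\NP)/S
      [1,2] "which" : S
    [2,4] PP\(PP\NP)   <
      [2,3] "under" : S
      [3,4] "bone" : (PP\(PP\NP))\S
  [4,8] S\PP   >
    [4,5] "no" : (S\PP)/NP
    [5,8] NP   >
      [5,6] "map" : NP/PP
      [6,8] PP   <
        [6,7] "park" : NP/N
        [7,8] "quickly" : PP\(NP/N)

[0,1] (PP\NP)/S  lex  "idea"
[1,2] S  lex  "which"
[0,2] PP\NP  >  k=1
[2,3] S  lex  "under"
[3,4] (PP\(PP\NP))\S  lex  "bone"
[2,4] PP\(PP\NP)  <  k=3
[0,4] PP  <  k=2
[4,5] (S\PP)/NP  lex  "no"
[5,6] NP/PP  lex  "map"
[6,7] NP/N  lex  "park"
[7,8] PP\(NP/N)  lex  "quickly"
[6,8] PP  <  k=7
[5,8] NP  >  k=6
[4,8] S\PP  >  k=5
[0,8] S  <  k=4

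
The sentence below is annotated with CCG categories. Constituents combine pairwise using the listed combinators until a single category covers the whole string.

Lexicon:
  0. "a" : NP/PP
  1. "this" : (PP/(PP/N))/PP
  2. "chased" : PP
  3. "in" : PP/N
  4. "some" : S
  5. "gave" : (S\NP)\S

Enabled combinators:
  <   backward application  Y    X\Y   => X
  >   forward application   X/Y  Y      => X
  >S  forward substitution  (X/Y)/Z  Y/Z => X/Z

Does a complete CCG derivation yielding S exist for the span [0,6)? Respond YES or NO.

YES

[0,6] S   <
  [0,4] NP   >
    [0,1] "a" : NP/PP
    [1,4] PP   >
      [1,3] PP/(PP/N)   >
        [1,2] "this" : (PP/(PP/N))/PP
        [2,3] "chased" : PP
      [3,4] "in" : PP/N
  [4,6] S\NP   <
    [4,5] "some" : S
    [5,6] "gave" : (S\NP)\S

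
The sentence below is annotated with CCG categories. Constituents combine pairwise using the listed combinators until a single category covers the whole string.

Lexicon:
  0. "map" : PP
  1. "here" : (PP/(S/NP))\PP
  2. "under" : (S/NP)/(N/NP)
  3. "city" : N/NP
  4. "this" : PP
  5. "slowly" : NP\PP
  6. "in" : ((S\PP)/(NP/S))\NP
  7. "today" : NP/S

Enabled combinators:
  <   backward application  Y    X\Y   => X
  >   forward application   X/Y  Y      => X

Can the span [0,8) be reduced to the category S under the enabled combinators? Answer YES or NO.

YES

[0,8] S   <
  [0,4] PP   >
    [0,2] PP/(S/NP)   <
      [0,1] "map" : PP
      [1,2] "here" : (PP/(S/NP))\PP
    [2,4] S/NP   >
      [2,3] "under" : (S/NP)/(N/NP)
      [3,4] "city" : N/NP
  [4,8] S\PP   >
    [4,7] (S\PP)/(NP/S)   <
      [4,6] NP   <
        [4,5] "this" : PP
        [5,6] "slowly" : NP\PP
      [6,7] "in" : ((S\PP)/(NP/S))\NP
    [7,8] "today" : NP/S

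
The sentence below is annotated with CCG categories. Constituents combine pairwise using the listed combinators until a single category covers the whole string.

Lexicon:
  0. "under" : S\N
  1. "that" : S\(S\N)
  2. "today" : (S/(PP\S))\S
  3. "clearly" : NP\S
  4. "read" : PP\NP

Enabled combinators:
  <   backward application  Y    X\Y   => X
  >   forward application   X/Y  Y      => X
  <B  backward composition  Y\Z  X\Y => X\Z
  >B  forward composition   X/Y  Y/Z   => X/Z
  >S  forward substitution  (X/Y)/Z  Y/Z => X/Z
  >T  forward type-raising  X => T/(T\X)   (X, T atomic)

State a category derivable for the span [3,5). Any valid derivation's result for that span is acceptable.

[0,5] S   >
  [0,3] S/(PP\S)   <
    [0,2] S   <
      [0,1] "under" : S\N
      [1,2] "that" : S\(S\N)
    [2,3] "today" : (S/(PP\S))\S
  [3,5] PP\S   <B
    [3,4] "clearly" : NP\S
    [4,5] "read" : PP\NP

PP\S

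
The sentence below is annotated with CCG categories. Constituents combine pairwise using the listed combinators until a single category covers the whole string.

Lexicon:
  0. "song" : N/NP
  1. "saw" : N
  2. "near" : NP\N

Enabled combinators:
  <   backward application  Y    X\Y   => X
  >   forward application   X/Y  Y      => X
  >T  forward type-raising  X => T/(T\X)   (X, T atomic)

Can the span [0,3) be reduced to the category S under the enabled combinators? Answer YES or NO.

NO

N/NP N NP\N
CKY chart[0,3] = {N, N/(N\N), NP/(NP\N), PP/(PP\N), S/(S\N)}; S ∉ chart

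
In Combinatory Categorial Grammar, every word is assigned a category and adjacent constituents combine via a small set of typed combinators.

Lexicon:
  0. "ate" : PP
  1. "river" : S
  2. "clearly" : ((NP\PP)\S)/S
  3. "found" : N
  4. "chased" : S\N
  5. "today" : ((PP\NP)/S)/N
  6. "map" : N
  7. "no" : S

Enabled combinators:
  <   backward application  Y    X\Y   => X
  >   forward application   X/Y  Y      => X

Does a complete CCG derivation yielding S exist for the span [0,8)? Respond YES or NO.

NO

PP S ((NP\PP)\S)/S N S\N ((PP\NP)/S)/N N S
CKY chart[0,8] = {PP}; S ∉ chart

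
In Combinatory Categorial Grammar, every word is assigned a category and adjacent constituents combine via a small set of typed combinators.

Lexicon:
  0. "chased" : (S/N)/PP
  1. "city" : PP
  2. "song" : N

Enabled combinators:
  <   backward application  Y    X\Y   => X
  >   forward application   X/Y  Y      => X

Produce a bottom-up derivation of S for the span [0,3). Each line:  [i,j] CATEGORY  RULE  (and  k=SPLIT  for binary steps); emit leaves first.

[0,3] S   >
  [0,2] S/N   >
    [0,1] "chased" : (S/N)/PP
    [1,2] "city" : PP
  [2,3] "song" : N

[0,1] (S/N)/PP  lex  "chased"
[1,2] PP  lex  "city"
[0,2] S/N  >  k=1
[2,3] N  lex  "song"
[0,3] S  >  k=2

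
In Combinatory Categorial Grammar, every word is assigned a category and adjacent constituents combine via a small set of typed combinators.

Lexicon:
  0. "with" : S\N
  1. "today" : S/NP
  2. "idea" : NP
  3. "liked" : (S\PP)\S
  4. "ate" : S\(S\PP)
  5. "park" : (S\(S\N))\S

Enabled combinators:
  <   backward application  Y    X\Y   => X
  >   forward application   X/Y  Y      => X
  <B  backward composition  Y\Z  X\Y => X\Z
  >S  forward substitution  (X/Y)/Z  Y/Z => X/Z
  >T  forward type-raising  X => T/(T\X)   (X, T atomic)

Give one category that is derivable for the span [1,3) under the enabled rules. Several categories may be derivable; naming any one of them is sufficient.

[0,6] S   <
  [0,1] "with" : S\N
  [1,6] S\(S\N)   <
    [1,5] S   <
      [1,4] S\PP   <
        [1,3] S   >
          [1,2] "today" : S/NP
          [2,3] "idea" : NP
        [3,4] "liked" : (S\PP)\S
      [4,5] "ate" : S\(S\PP)
    [5,6] "park" : (S\(S\N))\S

S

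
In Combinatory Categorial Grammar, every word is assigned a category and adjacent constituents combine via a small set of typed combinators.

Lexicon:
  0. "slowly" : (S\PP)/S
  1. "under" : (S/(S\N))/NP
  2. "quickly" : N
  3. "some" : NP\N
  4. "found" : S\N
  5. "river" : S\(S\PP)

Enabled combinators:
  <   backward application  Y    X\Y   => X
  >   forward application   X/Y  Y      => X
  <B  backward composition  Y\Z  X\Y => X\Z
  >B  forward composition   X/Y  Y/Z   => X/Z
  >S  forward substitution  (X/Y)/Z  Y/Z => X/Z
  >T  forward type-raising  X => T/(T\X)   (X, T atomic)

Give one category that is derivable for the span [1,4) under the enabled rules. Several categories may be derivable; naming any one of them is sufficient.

[0,6] S   <
  [0,5] S\PP   >
    [0,1] "slowly" : (S\PP)/S
    [1,5] S   >
      [1,4] S/(S\N)   >
        [1,2] "under" : (S/(S\N))/NP
        [2,4] NP   <
          [2,3] "quickly" : N
          [3,4] "some" : NP\N
      [4,5] "found" : S\N
  [5,6] "river" : S\(S\PP)

S/(S\N)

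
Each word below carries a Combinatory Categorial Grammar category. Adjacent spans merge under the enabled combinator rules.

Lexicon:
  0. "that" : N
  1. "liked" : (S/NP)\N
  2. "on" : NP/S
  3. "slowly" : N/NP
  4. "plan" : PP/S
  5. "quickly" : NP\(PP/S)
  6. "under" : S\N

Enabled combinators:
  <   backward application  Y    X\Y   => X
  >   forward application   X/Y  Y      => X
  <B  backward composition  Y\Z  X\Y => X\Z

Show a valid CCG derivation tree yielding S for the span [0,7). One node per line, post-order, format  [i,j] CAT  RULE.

[0,1] N  lex  "that"
[1,2] (S/NP)\N  lex  "liked"
[0,2] S/NP  <  k=1
[2,3] NP/S  lex  "on"
[3,4] N/NP  lex  "slowly"
[4,5] PP/S  lex  "plan"
[5,6] NP\(PP/S)  lex  "quickly"
[4,6] NP  <  k=5
[3,6] N  >  k=4
[6,7] S\N  lex  "under"
[3,7] S  <  k=6
[2,7] NP  >  k=3
[0,7] S  >  k=2

[0,7] S   >
  [0,2] S/NP   <
    [0,1] "that" : N
    [1,2] "liked" : (S/NP)\N
  [2,7] NP   >
    [2,3] "on" : NP/S
    [3,7] S   <
      [3,6] N   >
        [3,4] "slowly" : N/NP
        [4,6] NP   <
          [4,5] "plan" : PP/S
          [5,6] "quickly" : NP\(PP/S)
      [6,7] "under" : S\N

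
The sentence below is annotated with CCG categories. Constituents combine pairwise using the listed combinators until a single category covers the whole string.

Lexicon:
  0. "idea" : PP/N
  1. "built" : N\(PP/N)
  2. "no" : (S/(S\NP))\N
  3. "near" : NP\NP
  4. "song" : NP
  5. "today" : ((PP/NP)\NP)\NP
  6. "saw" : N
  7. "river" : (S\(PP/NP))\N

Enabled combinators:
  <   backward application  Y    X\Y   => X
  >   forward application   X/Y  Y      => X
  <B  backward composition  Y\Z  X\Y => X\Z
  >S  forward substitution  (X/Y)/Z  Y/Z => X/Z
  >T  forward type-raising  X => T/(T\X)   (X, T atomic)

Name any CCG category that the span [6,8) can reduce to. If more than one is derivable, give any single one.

S\(PP/NP)

[0,8] S   >
  [0,3] S/(S\NP)   <
    [0,2] N   <
      [0,1] "idea" : PP/N
      [1,2] "built" : N\(PP/N)
    [2,3] "no" : (S/(S\NP))\N
  [3,8] S\NP   <B
    [3,4] "near" : NP\NP
    [4,8] S\NP   <B
      [4,6] (PP/NP)\NP   <
        [4,5] "song" : NP
        [5,6] "today" : ((PP/NP)\NP)\NP
      [6,8] S\(PP/NP)   <
        [6,7] "saw" : N
        [7,8] "river" : (S\(PP/NP))\N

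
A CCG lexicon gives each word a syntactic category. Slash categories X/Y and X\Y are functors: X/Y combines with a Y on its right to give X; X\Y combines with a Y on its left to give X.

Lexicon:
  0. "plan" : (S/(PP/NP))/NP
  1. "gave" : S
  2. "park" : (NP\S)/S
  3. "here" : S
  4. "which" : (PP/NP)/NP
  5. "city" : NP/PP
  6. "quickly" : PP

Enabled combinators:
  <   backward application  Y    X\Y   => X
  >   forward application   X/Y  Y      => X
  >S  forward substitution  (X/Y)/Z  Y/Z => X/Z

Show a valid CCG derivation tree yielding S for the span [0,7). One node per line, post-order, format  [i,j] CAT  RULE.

[0,7] S   >
  [0,4] S/(PP/NP)   >
    [0,1] "plan" : (S/(PP/NP))/NP
    [1,4] NP   <
      [1,2] "gave" : S
      [2,4] NP\S   >
        [2,3] "park" : (NP\S)/S
        [3,4] "here" : S
  [4,7] PP/NP   >
    [4,5] "which" : (PP/NP)/NP
    [5,7] NP   >
      [5,6] "city" : NP/PP
      [6,7] "quickly" : PP

[0,1] (S/(PP/NP))/NP  lex  "plan"
[1,2] S  lex  "gave"
[2,3] (NP\S)/S  lex  "park"
[3,4] S  lex  "here"
[2,4] NP\S  >  k=3
[1,4] NP  <  k=2
[0,4] S/(PP/NP)  >  k=1
[4,5] (PP/NP)/NP  lex  "which"
[5,6] NP/PP  lex  "city"
[6,7] PP  lex  "quickly"
[5,7] NP  >  k=6
[4,7] PP/NP  >  k=5
[0,7] S  >  k=4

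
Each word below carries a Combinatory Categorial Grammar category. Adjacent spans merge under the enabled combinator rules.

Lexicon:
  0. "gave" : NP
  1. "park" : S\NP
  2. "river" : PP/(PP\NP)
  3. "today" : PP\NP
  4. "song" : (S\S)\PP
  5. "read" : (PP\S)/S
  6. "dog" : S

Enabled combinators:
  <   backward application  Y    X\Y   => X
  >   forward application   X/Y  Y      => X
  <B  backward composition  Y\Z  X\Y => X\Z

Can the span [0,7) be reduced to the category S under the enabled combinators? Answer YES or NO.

NO

NP S\NP PP/(PP\NP) PP\NP (S\S)\PP (PP\S)/S S
CKY chart[0,7] = {PP}; S ∉ chart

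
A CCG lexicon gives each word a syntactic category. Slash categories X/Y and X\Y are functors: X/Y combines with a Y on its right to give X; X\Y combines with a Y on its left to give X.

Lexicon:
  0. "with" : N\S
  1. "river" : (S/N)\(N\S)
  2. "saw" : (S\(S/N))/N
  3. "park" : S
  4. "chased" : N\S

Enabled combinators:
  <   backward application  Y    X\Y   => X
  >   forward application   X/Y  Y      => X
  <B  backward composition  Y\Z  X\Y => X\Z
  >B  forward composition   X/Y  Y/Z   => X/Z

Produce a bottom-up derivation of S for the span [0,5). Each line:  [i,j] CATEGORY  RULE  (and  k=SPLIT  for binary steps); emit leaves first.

[0,1] N\S  lex  "with"
[1,2] (S/N)\(N\S)  lex  "river"
[0,2] S/N  <  k=1
[2,3] (S\(S/N))/N  lex  "saw"
[3,4] S  lex  "park"
[4,5] N\S  lex  "chased"
[3,5] N  <  k=4
[2,5] S\(S/N)  >  k=3
[0,5] S  <  k=2

[0,5] S   <
  [0,2] S/N   <
    [0,1] "with" : N\S
    [1,2] "river" : (S/N)\(N\S)
  [2,5] S\(S/N)   >
    [2,3] "saw" : (S\(S/N))/N
    [3,5] N   <
      [3,4] "park" : S
      [4,5] "chased" : N\S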